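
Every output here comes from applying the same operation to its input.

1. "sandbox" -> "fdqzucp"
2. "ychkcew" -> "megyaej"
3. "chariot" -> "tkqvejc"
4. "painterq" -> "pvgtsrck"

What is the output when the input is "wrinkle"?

The transformation: move the first 3 characters to the end (rotate left by 3), then shift every letter 2 places forward in the alphabet (wrapping around).
"wrinkle" → "nklewri" → "pmngytk".

pmngytk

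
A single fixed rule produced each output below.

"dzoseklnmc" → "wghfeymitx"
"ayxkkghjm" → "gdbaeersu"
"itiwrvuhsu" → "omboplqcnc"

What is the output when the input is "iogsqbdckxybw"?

qvsrewxvkmaic

What's happening: shift every letter 6 places backward in the alphabet (wrapping around), then reverse the string.
Starting from "iogsqbdckxybw": after the first operation, "ciamkvxwersvq"; after the second, "qvsrewxvkmaic".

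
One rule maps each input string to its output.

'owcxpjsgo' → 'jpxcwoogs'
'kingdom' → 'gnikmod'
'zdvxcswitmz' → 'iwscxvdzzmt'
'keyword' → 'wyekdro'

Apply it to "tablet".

The transformation: move the last 3 characters to the front (rotate right by 3), then reverse the string.
Applying both steps to "tablet": "lettab", then "battel".

battel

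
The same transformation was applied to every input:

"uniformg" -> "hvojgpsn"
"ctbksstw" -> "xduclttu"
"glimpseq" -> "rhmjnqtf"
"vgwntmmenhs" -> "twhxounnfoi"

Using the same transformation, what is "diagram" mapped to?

nejbhsb

The transformation: shift every letter 1 place forward in the alphabet (wrapping around), then move the last character to the front.
Starting from "diagram": after the first operation, "ejbhsbn"; after the second, "nejbhsb".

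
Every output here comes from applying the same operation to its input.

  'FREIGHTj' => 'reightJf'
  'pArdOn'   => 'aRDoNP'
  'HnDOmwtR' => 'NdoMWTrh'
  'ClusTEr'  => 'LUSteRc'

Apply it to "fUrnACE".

In each case the input is transformed by: flip the case of every letter, then move the first character to the end.
On "fUrnACE": the first step gives "FuRNace", and the second then gives "uRNaceF".

uRNaceF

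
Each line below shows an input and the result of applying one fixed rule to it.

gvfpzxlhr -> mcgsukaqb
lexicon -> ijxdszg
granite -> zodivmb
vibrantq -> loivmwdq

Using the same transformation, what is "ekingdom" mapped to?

hjybidfz

The pattern: reverse the string, then shift every letter 5 places backward in the alphabet (wrapping around).
Working it through for "ekingdom": intermediate "modgnike", final "hjybidfz".
(Check on "granite": → "etinarg" → "zodivmb" ✓)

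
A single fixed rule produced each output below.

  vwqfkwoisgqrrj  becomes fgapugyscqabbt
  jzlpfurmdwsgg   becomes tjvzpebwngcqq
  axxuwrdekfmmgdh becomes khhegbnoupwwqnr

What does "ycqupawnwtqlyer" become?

The rule is to shift every letter 10 places forward in the alphabet (wrapping around).
Doing the same to "ycqupawnwtqlyer": "imaezkgxgdaviob".

imaezkgxgdaviob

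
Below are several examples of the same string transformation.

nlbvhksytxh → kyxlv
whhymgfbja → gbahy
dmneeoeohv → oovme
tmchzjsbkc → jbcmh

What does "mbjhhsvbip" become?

Looking at the pairs, the operation is to keep every other character starting from the second (positions 2nd, 4th, 6th, ...), then move the last 3 characters to the front (rotate right by 3).
Applying both steps to "mbjhhsvbip": "bhsbp", then "sbpbh".

sbpbh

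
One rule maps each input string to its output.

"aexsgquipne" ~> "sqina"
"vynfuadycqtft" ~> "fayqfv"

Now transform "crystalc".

In each case the input is transformed by: move the first 2 characters to the end (rotate left by 2), then keep every other character starting from the second (positions 2nd, 4th, 6th, ...).
"crystalc" → "ystalccr" → "sacr".

sacr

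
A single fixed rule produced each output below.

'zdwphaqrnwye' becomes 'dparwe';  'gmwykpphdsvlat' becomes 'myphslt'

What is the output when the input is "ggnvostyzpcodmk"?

Rule — keep every other character starting from the second (positions 2nd, 4th, 6th, ...).
So "ggnvostyzpcodmk" becomes "gvsypom".

gvsypom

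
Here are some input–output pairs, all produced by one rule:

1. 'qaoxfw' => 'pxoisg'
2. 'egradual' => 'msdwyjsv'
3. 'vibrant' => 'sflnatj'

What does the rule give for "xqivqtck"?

Each output is the input with this applied: move the last 3 characters to the front (rotate right by 3), then shift every letter 8 places backward in the alphabet (wrapping around).
"xqivqtck" → "tckxqivq" → "lucpiani".
(Check on "egradual": → "ualegrad" → "msdwyjsv" ✓)

lucpiani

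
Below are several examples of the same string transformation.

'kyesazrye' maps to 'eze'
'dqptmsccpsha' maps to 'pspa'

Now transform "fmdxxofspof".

dop

The rule is to keep one character in every 3, starting at position 3 (positions 3rd, 6th, 9th, ...).
So "fmdxxofspof" becomes "dop".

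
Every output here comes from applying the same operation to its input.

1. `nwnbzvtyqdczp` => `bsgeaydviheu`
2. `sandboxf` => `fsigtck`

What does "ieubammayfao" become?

Each output is the input with this applied: delete the first character, then shift every letter 5 places forward in the alphabet (wrapping around).
Working it through for "ieubammayfao": intermediate "eubammayfao", final "jzgfrrfdkft".

jzgfrrfdkft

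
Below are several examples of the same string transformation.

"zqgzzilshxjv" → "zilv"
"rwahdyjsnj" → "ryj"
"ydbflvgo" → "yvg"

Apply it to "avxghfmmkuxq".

Rule — swap each adjacent pair of characters (1↔2, 3↔4, ...), then keep one character in every 3, starting at position 2 (positions 2nd, 5th, 8th, ...).
For "avxghfmmkuxq", step one produces "vagxfhmmukqx"; step two turns that into "afmq".
(Check on "rwahdyjsnj": → "wrhaydsjjn" → "ryj" ✓)

afmq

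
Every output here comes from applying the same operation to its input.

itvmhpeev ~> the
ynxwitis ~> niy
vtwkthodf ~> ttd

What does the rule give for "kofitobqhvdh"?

The rule is to swap the first and last characters, then keep one character in every 3, starting at position 2 (positions 2nd, 5th, 8th, ...).
"kofitobqhvdh" → "hofitobqhvdk" → "otqd".

otqd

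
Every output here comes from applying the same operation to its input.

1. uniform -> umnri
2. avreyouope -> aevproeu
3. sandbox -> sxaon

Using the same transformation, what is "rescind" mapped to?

rdens

Each output is the input with this applied: take characters alternately from the front and the back (1st, last, 2nd, 2nd-last, ...), then delete the last 2 characters.
On "rescind": the first step gives "rdensic", and the second then gives "rdens".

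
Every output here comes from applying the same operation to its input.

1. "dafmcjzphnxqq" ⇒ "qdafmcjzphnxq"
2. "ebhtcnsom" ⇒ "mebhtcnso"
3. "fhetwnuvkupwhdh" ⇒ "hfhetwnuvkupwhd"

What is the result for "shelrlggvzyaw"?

wshelrlggvzya

Rule — move the last character to the front.
Applying that to "shelrlggvzyaw" gives "wshelrlggvzya".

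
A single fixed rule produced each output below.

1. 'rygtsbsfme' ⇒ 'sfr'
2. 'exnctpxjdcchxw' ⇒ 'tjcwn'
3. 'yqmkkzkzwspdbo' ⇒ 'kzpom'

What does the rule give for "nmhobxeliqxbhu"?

Each output is the input with this applied: move the first 3 characters to the end (rotate left by 3), then keep one character in every 3, starting at position 2 (positions 2nd, 5th, 8th, ...).
"nmhobxeliqxbhu" → "obxeliqxbhunmh" → "blxuh".

blxuh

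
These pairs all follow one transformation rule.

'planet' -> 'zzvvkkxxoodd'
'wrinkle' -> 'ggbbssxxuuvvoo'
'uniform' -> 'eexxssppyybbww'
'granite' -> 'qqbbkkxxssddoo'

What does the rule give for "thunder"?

The pattern: shift every letter 10 places forward in the alphabet (wrapping around), then double every character.
For "thunder", step one produces "drexnob"; step two turns that into "ddrreexxnnoobb".

ddrreexxnnoobb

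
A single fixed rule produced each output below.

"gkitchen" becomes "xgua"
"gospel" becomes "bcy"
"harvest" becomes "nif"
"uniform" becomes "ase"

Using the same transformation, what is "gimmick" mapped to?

Each output is the input with this applied: keep every other character starting from the second (positions 2nd, 4th, 6th, ...), then shift every letter 13 places forward in the alphabet (wrapping around) — i.e. ROT13.
Applying both steps to "gimmick": "imc", then "vzp".

vzp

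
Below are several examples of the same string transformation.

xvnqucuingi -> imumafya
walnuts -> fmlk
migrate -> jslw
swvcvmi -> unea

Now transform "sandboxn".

vtgpf

The pattern: delete the first 3 characters, then shift every letter 8 places backward in the alphabet (wrapping around).
Working it through for "sandboxn": intermediate "dboxn", final "vtgpf".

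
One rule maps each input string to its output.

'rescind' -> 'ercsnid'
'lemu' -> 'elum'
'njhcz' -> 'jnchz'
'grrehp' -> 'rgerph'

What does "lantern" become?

altnren

The rule is to swap each adjacent pair of characters (1↔2, 3↔4, ...).
Applying that to "lantern" gives "altnren".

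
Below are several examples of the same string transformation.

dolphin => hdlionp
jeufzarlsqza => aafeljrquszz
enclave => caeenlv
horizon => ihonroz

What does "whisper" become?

The transformation: sort the characters into alphabetical order, then swap each adjacent pair of characters (1↔2, 3↔4, ...).
On "whisper": the first step gives "ehiprsw", and the second then gives "hepisrw".

hepisrw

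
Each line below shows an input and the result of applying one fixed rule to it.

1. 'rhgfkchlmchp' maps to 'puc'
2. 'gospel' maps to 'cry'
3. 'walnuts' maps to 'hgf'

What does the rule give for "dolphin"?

Looking at the pairs, the operation is to shift every letter 13 places forward in the alphabet (wrapping around) — i.e. ROT13, then keep only the last 3 characters.
Starting from "dolphin": after the first operation, "qbycuva"; after the second, "uva".
(Check on "walnuts": → "jnyahgf" → "hgf" ✓)

uva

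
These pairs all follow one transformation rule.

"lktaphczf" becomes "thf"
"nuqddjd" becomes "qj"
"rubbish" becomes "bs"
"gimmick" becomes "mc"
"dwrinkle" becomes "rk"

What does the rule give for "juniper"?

ne

Looking at the pairs, the operation is to keep one character in every 3, starting at position 3 (positions 3rd, 6th, 9th, ...).
"juniper" → "ne".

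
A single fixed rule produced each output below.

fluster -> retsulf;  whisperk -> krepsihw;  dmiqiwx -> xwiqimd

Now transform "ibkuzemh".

hmezukbi

Each output is the input with this applied: reverse the string.
For "ibkuzemh" the result is "hmezukbi".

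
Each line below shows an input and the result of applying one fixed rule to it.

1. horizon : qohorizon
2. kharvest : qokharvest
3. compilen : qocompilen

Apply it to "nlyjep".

Rule — prepend "qo".
For "nlyjep" the result is "qonlyjep".

qonlyjep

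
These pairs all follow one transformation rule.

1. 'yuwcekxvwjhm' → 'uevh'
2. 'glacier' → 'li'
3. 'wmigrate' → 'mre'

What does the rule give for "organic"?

rn

The transformation: keep one character in every 3, starting at position 2 (positions 2nd, 5th, 8th, ...).
"organic" → "rn".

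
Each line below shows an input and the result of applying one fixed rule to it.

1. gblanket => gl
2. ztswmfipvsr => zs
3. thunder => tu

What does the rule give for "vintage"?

vn

What's happening: keep every other character starting from the first (positions 1st, 3rd, 5th, ...), then keep only the first 2 characters.
Applying both steps to "vintage": "vnae", then "vn".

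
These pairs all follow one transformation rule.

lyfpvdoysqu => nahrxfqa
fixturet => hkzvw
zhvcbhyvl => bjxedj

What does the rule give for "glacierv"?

incek

Rule — delete the last 3 characters, then shift every letter 2 places forward in the alphabet (wrapping around).
On "glacierv" that produces "incek".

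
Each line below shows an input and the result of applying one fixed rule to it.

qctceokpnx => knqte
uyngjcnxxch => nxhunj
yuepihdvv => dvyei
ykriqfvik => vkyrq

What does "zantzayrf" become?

Looking at the pairs, the operation is to keep every other character starting from the first (positions 1st, 3rd, 5th, ...), then move the first 3 characters to the end (rotate left by 3).
For "zantzayrf" the result is "yfznz".

yfznz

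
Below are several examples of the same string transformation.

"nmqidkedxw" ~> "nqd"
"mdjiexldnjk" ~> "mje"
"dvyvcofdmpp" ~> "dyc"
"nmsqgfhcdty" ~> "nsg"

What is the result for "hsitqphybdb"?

hiq

The pattern: keep every other character starting from the first (positions 1st, 3rd, 5th, ...), then keep only the first 3 characters.
So "hsitqphybdb" becomes "hiq".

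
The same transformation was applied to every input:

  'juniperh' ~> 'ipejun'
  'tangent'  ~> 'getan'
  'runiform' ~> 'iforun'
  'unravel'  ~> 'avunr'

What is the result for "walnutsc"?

The rule is to delete the last 2 characters, then move the first 3 characters to the end (rotate left by 3).
Applying both steps to "walnutsc": "walnut", then "nutwal".
(Check on "runiform": → "runifo" → "iforun" ✓)

nutwal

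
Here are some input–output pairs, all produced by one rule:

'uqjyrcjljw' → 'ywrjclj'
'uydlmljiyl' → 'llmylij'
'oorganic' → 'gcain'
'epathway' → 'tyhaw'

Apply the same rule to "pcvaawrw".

awarw

Each output is the input with this applied: delete the first 3 characters, then take characters alternately from the front and the back (1st, last, 2nd, 2nd-last, ...).
On "pcvaawrw" that produces "awarw".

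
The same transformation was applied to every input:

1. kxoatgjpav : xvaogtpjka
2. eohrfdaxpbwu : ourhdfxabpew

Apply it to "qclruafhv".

cvrlauhfq

Rule — swap the first and last characters, then swap each adjacent pair of characters (1↔2, 3↔4, ...).
Doing the same to "qclruafhv": "cvrlauhfq".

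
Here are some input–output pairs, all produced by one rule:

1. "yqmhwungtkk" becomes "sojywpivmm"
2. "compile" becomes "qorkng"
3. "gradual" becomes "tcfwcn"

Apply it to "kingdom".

The rule is to delete the first character, then shift every letter 2 places forward in the alphabet (wrapping around).
Working it through for "kingdom": intermediate "ingdom", final "kpifqo".

kpifqo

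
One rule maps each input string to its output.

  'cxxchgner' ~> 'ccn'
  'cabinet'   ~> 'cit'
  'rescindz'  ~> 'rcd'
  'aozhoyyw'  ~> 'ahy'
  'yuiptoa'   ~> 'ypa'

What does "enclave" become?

Rule — keep one character in every 3, starting at position 1 (positions 1st, 4th, 7th, ...).
On "enclave" that produces "ele".

ele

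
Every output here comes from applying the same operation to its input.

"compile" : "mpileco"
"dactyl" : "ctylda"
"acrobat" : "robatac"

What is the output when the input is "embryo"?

Rule — move the first 2 characters to the end (rotate left by 2).
Applying that to "embryo" gives "bryoem".

bryoem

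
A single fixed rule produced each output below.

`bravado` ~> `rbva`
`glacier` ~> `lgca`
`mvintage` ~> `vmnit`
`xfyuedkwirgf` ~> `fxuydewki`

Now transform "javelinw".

ajevl

In each case the input is transformed by: delete the last 3 characters, then swap each adjacent pair of characters (1↔2, 3↔4, ...).
On "javelinw": the first step gives "javel", and the second then gives "ajevl".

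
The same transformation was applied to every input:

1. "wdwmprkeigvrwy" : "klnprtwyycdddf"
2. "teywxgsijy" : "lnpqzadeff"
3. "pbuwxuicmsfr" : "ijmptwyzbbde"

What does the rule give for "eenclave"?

hjlllsuc

Looking at the pairs, the operation is to sort the characters into alphabetical order, then shift every letter 7 places forward in the alphabet (wrapping around).
Starting from "eenclave": after the first operation, "aceeelnv"; after the second, "hjlllsuc".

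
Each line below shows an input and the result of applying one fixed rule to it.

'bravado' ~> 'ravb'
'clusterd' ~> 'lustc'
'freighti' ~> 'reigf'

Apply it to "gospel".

The transformation: delete the last 3 characters, then move the first character to the end.
On "gospel": the first step gives "gos", and the second then gives "osg".

osg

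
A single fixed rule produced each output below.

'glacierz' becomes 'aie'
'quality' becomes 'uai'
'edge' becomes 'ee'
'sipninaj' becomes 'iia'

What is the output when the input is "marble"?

ae

The transformation: keep only the vowels.
Doing the same to "marble": "ae".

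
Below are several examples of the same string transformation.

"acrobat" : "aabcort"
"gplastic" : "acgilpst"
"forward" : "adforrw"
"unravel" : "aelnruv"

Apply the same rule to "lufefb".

befflu

Looking at the pairs, the operation is to sort the characters into alphabetical order.
So "lufefb" becomes "befflu".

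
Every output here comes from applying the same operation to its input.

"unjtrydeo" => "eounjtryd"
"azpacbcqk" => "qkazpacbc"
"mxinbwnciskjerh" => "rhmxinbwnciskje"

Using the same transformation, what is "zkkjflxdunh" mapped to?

Looking at the pairs, the operation is to move the last 2 characters to the front (rotate right by 2).
So "zkkjflxdunh" becomes "nhzkkjflxdu".

nhzkkjflxdu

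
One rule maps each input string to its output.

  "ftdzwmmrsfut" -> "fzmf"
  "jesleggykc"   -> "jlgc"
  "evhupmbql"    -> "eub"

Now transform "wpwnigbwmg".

wnbg

The transformation: keep one character in every 3, starting at position 1 (positions 1st, 4th, 7th, ...).
So "wpwnigbwmg" becomes "wnbg".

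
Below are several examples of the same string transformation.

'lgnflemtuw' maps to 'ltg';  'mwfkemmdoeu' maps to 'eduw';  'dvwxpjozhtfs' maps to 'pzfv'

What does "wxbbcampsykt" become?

The transformation: keep one character in every 3, starting at position 2 (positions 2nd, 5th, 8th, ...), then move the first character to the end.
On "wxbbcampsykt" that produces "cpkx".

cpkx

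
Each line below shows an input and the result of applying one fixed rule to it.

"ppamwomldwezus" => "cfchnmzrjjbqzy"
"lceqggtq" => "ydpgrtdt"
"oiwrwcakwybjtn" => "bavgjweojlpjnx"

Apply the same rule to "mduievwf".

zsqjhivr

Each output is the input with this applied: shift every letter 13 places forward in the alphabet (wrapping around) — i.e. ROT13, then take characters alternately from the front and the back (1st, last, 2nd, 2nd-last, ...).
Working it through for "mduievwf": intermediate "zqhvrijs", final "zsqjhivr".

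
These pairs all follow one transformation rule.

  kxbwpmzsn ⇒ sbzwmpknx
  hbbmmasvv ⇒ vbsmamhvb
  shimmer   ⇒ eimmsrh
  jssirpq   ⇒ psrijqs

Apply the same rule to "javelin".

ivlejna

The transformation: take characters alternately from the front and the back (1st, last, 2nd, 2nd-last, ...), then move the first 3 characters to the end (rotate left by 3).
"javelin" → "jnaivle" → "ivlejna".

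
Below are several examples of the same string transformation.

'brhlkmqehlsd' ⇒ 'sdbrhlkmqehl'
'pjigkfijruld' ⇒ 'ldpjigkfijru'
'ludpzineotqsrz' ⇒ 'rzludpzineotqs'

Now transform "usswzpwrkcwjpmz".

Each output is the input with this applied: move the last 2 characters to the front (rotate right by 2).
"usswzpwrkcwjpmz" → "mzusswzpwrkcwjp".

mzusswzpwrkcwjp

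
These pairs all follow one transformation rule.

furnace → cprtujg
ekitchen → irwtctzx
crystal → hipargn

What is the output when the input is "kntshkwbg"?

Each output is the input with this applied: shift every letter 11 places backward in the alphabet (wrapping around), then move the first 3 characters to the end (rotate left by 3).
"kntshkwbg" → "hwzlqvzci".

hwzlqvzci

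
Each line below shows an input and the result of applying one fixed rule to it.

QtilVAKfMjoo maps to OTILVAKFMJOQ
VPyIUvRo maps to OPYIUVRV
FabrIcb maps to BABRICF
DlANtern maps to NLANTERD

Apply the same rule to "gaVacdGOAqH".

HAVACDGOAQG

Rule — swap the first and last characters, then convert every letter to uppercase.
For "gaVacdGOAqH" the result is "HAVACDGOAQG".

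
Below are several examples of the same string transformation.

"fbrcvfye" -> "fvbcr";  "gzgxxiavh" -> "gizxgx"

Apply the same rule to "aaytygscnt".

Looking at the pairs, the operation is to delete the last 3 characters, then take characters alternately from the front and the back (1st, last, 2nd, 2nd-last, ...).
For "aaytygscnt", step one produces "aaytygs"; step two turns that into "asagyyt".

asagyyt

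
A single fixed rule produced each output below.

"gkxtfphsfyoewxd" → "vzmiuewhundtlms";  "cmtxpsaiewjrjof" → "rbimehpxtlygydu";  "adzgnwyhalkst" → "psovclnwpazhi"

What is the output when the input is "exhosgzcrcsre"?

tmwdhvorgrhgt

In each case the input is transformed by: shift every letter 11 places backward in the alphabet (wrapping around).
So "exhosgzcrcsre" becomes "tmwdhvorgrhgt".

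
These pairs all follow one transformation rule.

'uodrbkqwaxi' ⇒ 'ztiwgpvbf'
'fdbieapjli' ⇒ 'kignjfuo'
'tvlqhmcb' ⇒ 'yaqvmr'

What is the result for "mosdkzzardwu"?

The rule is to delete the last 2 characters, then shift every letter 5 places forward in the alphabet (wrapping around).
For "mosdkzzardwu" the result is "rtxipeefwi".

rtxipeefwi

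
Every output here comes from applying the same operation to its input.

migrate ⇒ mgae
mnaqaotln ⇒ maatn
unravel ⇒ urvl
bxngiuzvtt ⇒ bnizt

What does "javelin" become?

jvln

In each case the input is transformed by: keep every other character starting from the first (positions 1st, 3rd, 5th, ...).
On "javelin" that produces "jvln".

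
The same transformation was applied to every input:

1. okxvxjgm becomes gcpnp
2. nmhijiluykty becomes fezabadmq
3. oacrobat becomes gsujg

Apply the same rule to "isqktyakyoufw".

The rule is to delete the last 3 characters, then shift every letter 8 places backward in the alphabet (wrapping around).
Applying both steps to "isqktyakyoufw": "isqktyakyo", then "akiclqscqg".
(Check on "nmhijiluykty": → "nmhijiluy" → "fezabadmq" ✓)

akiclqscqg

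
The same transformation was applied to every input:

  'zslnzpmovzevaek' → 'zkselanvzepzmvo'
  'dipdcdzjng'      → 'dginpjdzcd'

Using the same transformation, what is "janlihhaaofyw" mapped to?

jwaynfloiahah

The pattern: take characters alternately from the front and the back (1st, last, 2nd, 2nd-last, ...).
"janlihhaaofyw" → "jwaynfloiahah".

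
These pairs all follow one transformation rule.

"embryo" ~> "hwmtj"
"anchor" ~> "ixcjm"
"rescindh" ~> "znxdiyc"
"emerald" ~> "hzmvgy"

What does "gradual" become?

In each case the input is transformed by: shift every letter 5 places backward in the alphabet (wrapping around), then delete the first character.
Applying both steps to "gradual": "bmvypvg", then "mvypvg".

mvypvg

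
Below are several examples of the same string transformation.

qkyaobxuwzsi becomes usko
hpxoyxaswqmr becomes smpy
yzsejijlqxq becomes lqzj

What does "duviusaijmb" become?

What's happening: keep one character in every 3, starting at position 2 (positions 2nd, 5th, 8th, ...), then move the first 2 characters to the end (rotate left by 2).
Starting from "duviusaijmb": after the first operation, "uuib"; after the second, "ibuu".

ibuu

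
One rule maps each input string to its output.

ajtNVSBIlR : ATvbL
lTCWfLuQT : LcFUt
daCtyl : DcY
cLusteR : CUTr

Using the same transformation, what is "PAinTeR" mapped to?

pItr

Rule — flip the case of every letter, then keep every other character starting from the first (positions 1st, 3rd, 5th, ...).
For "PAinTeR" the result is "pItr".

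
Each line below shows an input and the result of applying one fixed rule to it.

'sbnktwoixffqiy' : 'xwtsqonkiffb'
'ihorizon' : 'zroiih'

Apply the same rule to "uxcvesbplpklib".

xvusppllkecb

What's happening: delete the last 2 characters, then sort the characters into reverse alphabetical order.
On "uxcvesbplpklib" that produces "xvusppllkecb".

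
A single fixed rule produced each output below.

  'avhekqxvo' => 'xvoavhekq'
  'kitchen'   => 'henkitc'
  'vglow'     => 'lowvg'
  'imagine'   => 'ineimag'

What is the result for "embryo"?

ryoemb

The transformation: move the last 3 characters to the front (rotate right by 3).
On "embryo" that produces "ryoemb".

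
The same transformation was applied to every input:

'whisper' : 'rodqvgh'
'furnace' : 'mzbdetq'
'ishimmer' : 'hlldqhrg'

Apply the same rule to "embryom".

The transformation: shift every letter 1 place backward in the alphabet (wrapping around), then move the first 3 characters to the end (rotate left by 3).
For "embryom", step one produces "dlaqxnl"; step two turns that into "qxnldla".

qxnldla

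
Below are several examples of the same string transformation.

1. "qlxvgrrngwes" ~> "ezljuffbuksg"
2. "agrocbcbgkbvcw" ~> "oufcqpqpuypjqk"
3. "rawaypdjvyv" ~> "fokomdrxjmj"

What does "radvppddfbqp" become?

forjddrrtped

Each output is the input with this applied: shift every letter 12 places backward in the alphabet (wrapping around).
On "radvppddfbqp" that produces "forjddrrtped".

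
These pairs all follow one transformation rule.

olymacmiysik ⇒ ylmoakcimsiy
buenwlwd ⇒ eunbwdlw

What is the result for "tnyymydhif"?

Looking at the pairs, the operation is to move the first 2 characters to the end (rotate left by 2), then take characters alternately from the front and the back (1st, last, 2nd, 2nd-last, ...).
Working it through for "tnyymydhif": intermediate "yymydhiftn", final "ynytmfyidh".

ynytmfyidh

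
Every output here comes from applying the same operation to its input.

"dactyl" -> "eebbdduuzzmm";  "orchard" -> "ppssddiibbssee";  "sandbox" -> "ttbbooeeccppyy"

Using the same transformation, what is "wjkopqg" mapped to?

xxkkllppqqrrhh

The pattern: shift every letter 1 place forward in the alphabet (wrapping around), then double every character.
"wjkopqg" → "xklpqrh" → "xxkkllppqqrrhh".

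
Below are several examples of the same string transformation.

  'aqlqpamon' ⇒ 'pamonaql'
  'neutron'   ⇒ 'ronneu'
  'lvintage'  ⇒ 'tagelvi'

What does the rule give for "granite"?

The pattern: move the first 3 characters to the end (rotate left by 3), then delete the first character.
For "granite" the result is "itegra".

itegra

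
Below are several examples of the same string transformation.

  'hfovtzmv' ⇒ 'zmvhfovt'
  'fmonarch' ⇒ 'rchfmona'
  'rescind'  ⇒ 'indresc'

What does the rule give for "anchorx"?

orxanch

Each output is the input with this applied: move the last 3 characters to the front (rotate right by 3).
For "anchorx" the result is "orxanch".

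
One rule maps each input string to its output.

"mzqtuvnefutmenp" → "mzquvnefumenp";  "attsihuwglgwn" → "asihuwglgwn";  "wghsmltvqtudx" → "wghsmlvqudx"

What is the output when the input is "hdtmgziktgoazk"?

Each output is the input with this applied: remove every "t".
Doing the same to "hdtmgziktgoazk": "hdmgzikgoazk".

hdmgzikgoazk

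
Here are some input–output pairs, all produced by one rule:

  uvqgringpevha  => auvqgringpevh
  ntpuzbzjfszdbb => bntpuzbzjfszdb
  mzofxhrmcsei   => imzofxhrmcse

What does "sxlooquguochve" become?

esxlooquguochv

Rule — move the last character to the front.
On "sxlooquguochve" that produces "esxlooquguochv".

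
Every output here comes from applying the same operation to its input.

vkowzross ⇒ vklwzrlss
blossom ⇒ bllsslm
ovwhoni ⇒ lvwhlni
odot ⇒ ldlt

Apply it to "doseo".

dlsel

Each output is the input with this applied: replace every "o" with "l".
Applying that to "doseo" gives "dlsel".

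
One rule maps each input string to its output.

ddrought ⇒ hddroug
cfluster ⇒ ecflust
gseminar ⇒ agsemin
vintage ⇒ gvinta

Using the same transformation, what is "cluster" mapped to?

The rule is to delete the last character, then move the last character to the front.
Applying that to "cluster" gives "eclust".

eclust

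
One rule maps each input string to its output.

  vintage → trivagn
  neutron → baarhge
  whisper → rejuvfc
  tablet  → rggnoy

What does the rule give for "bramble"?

Looking at the pairs, the operation is to move the last 2 characters to the front (rotate right by 2), then shift every letter 13 places forward in the alphabet (wrapping around) — i.e. ROT13.
For "bramble" the result is "yroenzo".

yroenzo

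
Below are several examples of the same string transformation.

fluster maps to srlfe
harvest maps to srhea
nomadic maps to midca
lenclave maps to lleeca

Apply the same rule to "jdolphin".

nljihd

Each output is the input with this applied: sort the characters into reverse alphabetical order, then delete the first 2 characters.
"jdolphin" → "ponljihd" → "nljihd".
(Check on "fluster": → "utsrlfe" → "srlfe" ✓)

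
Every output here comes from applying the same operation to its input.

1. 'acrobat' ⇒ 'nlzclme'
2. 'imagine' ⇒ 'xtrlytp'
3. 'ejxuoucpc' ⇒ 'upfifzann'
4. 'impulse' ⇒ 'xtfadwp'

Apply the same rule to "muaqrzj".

fxblkcu

In each case the input is transformed by: shift every letter 11 places forward in the alphabet (wrapping around), then swap each adjacent pair of characters (1↔2, 3↔4, ...).
On "muaqrzj": the first step gives "xflbcku", and the second then gives "fxblkcu".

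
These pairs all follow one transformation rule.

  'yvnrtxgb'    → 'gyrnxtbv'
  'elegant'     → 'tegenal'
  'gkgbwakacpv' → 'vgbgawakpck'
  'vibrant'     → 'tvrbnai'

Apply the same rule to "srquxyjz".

jsuqyxzr

The rule is to swap each adjacent pair of characters (1↔2, 3↔4, ...), then swap the first and last characters.
Working it through for "srquxyjz": intermediate "rsuqyxzj", final "jsuqyxzr".
(Check on "yvnrtxgb": → "vyrnxtbg" → "gyrnxtbv" ✓)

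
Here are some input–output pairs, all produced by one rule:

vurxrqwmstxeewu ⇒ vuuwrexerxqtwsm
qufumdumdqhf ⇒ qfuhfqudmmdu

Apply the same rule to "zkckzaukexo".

In each case the input is transformed by: take characters alternately from the front and the back (1st, last, 2nd, 2nd-last, ...).
For "zkckzaukexo" the result is "zokxcekkzua".

zokxcekkzua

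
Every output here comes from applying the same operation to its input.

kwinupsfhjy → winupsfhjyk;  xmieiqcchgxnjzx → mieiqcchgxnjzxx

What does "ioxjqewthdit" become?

oxjqewthditi

Rule — move the first character to the end.
Doing the same to "ioxjqewthdit": "oxjqewthditi".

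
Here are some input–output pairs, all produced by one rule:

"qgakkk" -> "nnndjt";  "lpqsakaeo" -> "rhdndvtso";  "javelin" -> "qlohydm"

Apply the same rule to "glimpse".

Looking at the pairs, the operation is to reverse the string, then shift every letter 3 places forward in the alphabet (wrapping around).
"glimpse" → "espmilg" → "hvsploj".

hvsploj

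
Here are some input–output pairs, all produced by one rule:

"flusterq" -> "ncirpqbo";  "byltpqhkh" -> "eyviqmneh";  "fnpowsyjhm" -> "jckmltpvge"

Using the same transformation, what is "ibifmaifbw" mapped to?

tfyfcjxfcy

Rule — move the last character to the front, then shift every letter 3 places backward in the alphabet (wrapping around).
On "ibifmaifbw": the first step gives "wibifmaifb", and the second then gives "tfyfcjxfcy".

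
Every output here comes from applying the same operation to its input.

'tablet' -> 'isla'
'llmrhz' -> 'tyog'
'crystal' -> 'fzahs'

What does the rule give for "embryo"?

The pattern: delete the first 2 characters, then shift every letter 7 places forward in the alphabet (wrapping around).
Working it through for "embryo": intermediate "bryo", final "iyfv".
(Check on "tablet": → "blet" → "isla" ✓)

iyfv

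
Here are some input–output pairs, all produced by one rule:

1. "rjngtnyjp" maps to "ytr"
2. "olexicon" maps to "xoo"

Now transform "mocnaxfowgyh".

yxw

In each case the input is transformed by: sort the characters into reverse alphabetical order, then keep only the first 3 characters.
"mocnaxfowgyh" → "yxw".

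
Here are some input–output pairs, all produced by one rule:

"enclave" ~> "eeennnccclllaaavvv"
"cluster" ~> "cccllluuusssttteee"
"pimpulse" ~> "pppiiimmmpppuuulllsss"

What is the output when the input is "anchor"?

aaannnccchhhooo

The rule is to delete the last character, then repeat every character 3 times.
"anchor" → "aaannnccchhhooo".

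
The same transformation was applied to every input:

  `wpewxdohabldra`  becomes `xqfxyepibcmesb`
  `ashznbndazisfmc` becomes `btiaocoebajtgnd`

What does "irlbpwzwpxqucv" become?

Each output is the input with this applied: shift every letter 1 place forward in the alphabet (wrapping around).
So "irlbpwzwpxqucv" becomes "jsmcqxaxqyrvdw".

jsmcqxaxqyrvdw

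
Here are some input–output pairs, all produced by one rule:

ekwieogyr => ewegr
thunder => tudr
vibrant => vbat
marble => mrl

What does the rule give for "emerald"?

eead

Each output is the input with this applied: keep every other character starting from the first (positions 1st, 3rd, 5th, ...).
Doing the same to "emerald": "eead".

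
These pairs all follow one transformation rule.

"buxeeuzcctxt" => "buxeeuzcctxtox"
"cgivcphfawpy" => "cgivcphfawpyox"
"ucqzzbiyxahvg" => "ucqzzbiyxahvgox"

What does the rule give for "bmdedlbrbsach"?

bmdedlbrbsachox

The pattern: append "ox".
For "bmdedlbrbsach" the result is "bmdedlbrbsachox".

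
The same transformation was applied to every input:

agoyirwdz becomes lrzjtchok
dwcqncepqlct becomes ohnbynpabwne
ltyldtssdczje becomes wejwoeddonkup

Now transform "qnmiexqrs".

The rule is to shift every letter 11 places forward in the alphabet (wrapping around).
Applying that to "qnmiexqrs" gives "byxtpibcd".

byxtpibcd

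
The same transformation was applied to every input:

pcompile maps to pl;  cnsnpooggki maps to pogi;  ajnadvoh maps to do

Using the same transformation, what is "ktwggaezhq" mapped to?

geh

What's happening: delete the first 3 characters, then keep every other character starting from the second (positions 2nd, 4th, 6th, ...).
Working it through for "ktwggaezhq": intermediate "ggaezhq", final "geh".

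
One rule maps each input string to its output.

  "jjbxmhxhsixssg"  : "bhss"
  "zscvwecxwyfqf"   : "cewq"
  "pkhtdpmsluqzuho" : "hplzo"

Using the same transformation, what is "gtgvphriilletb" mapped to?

The transformation: keep one character in every 3, starting at position 3 (positions 3rd, 6th, 9th, ...).
On "gtgvphriilletb" that produces "ghie".

ghie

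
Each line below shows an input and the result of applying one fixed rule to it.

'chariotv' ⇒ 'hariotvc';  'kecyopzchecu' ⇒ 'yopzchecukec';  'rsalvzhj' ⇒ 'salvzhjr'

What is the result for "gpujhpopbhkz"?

Looking at the pairs, the operation is to move the last 3 characters to the front (rotate right by 3), then swap the front and back halves of the string.
For "gpujhpopbhkz", step one produces "hkzgpujhpopb"; step two turns that into "jhpopbhkzgpu".

jhpopbhkzgpu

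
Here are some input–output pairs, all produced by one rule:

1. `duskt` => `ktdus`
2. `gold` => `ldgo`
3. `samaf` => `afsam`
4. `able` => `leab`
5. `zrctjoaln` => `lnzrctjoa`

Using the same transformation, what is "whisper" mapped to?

Looking at the pairs, the operation is to move the last 2 characters to the front (rotate right by 2).
So "whisper" becomes "erwhisp".

erwhisp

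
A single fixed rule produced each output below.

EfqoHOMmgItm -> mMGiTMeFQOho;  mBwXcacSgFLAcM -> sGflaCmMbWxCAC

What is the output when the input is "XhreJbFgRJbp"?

Rule — flip the case of every letter, then swap the front and back halves of the string.
For "XhreJbFgRJbp", step one produces "xHREjBfGrjBP"; step two turns that into "fGrjBPxHREjB".

fGrjBPxHREjB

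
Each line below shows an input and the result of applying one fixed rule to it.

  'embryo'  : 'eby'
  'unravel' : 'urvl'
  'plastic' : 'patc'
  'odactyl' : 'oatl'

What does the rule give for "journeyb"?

juny

In each case the input is transformed by: keep every other character starting from the first (positions 1st, 3rd, 5th, ...).
So "journeyb" becomes "juny".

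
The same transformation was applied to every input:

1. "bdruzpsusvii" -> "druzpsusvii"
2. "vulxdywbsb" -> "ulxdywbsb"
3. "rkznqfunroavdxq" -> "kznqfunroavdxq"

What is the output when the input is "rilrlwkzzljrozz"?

ilrlwkzzljrozz

Rule — delete the first character.
On "rilrlwkzzljrozz" that produces "ilrlwkzzljrozz".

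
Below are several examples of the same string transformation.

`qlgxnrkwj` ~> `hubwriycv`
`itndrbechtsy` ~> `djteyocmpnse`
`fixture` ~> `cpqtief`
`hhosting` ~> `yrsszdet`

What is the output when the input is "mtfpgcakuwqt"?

The pattern: move the last 2 characters to the front (rotate right by 2), then shift every letter 11 places forward in the alphabet (wrapping around).
On "mtfpgcakuwqt": the first step gives "qtmtfpgcakuw", and the second then gives "bexeqarnlvfh".

bexeqarnlvfh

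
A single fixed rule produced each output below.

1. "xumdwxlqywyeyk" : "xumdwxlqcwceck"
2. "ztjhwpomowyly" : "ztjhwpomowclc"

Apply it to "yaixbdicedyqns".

caixbdicedcqns

The pattern: replace every "y" with "c".
Doing the same to "yaixbdicedyqns": "caixbdicedcqns".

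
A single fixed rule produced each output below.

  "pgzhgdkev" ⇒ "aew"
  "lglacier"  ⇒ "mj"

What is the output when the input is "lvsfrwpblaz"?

The transformation: shift every letter 1 place forward in the alphabet (wrapping around), then keep one character in every 3, starting at position 3 (positions 3rd, 6th, 9th, ...).
Working it through for "lvsfrwpblaz": intermediate "mwtgsxqcmba", final "txm".

txm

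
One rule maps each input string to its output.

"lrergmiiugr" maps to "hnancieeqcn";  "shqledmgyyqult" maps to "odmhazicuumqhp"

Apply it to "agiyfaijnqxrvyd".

wceubwefjmtnruz

The rule is to shift every letter 4 places backward in the alphabet (wrapping around).
Doing the same to "agiyfaijnqxrvyd": "wceubwefjmtnruz".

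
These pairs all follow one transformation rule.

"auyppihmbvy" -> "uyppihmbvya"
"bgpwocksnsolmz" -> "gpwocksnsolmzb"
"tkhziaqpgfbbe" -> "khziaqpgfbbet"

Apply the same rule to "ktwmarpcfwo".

twmarpcfwok

The pattern: move the first character to the end.
For "ktwmarpcfwo" the result is "twmarpcfwok".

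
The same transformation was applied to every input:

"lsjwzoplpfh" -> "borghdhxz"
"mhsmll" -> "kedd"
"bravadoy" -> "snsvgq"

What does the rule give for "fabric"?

In each case the input is transformed by: shift every letter 8 places backward in the alphabet (wrapping around), then delete the first 2 characters.
Working it through for "fabric": intermediate "xstjau", final "tjau".
(Check on "bravadoy": → "tjsnsvgq" → "snsvgq" ✓)

tjau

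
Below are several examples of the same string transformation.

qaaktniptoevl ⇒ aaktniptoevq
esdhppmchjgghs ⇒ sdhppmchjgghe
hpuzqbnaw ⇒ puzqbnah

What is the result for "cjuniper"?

junipec

The rule is to delete the last character, then move the first character to the end.
Starting from "cjuniper": after the first operation, "cjunipe"; after the second, "junipec".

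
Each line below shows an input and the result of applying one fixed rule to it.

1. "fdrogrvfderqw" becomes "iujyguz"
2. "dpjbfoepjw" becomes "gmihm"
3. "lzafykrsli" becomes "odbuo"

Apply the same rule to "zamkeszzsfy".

cphcvb

The rule is to shift every letter 3 places forward in the alphabet (wrapping around), then keep every other character starting from the first (positions 1st, 3rd, 5th, ...).
"zamkeszzsfy" → "cdpnhvccvib" → "cphcvb".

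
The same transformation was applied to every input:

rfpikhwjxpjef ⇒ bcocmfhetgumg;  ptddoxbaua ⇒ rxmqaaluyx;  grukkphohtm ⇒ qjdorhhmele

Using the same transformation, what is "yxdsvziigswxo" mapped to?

ulvuapswffdpt

The rule is to shift every letter 3 places backward in the alphabet (wrapping around), then move the last 2 characters to the front (rotate right by 2).
Doing the same to "yxdsvziigswxo": "ulvuapswffdpt".
(Check on "grukkphohtm": → "dorhhmeleqj" → "qjdorhhmele" ✓)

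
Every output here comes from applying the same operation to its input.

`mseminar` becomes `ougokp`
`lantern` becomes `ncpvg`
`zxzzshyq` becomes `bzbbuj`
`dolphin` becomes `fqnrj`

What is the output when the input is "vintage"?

The transformation: shift every letter 2 places forward in the alphabet (wrapping around), then delete the last 2 characters.
On "vintage": the first step gives "xkpvcig", and the second then gives "xkpvc".

xkpvc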